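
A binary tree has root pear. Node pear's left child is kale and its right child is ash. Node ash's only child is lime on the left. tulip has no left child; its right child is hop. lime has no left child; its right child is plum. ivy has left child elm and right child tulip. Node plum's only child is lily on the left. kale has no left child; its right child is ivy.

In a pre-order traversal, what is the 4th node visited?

elm

Pre-order visits the node, then its left subtree, then its right subtree.
Visit pear.
At pear: go left to kale.
  Visit kale.
  At kale: no left child.
  At kale: go right to ivy.
    Visit ivy.
    At ivy: go left to elm.
      elm is a leaf — visit elm.
    At ivy: go right to tulip.
      Visit tulip.
      At tulip: no left child.
      At tulip: go right to hop.
        hop is a leaf — visit hop.
At pear: go right to ash.
  Visit ash.
  At ash: go left to lime.
    Visit lime.
    At lime: no left child.
    At lime: go right to plum.
      Visit plum.
      At plum: go left to lily.
        lily is a leaf — visit lily.
      At plum: no right child.
  At ash: no right child.
Full pre-order sequence: pear, kale, ivy, elm, tulip, hop, ash, lime, plum, lily.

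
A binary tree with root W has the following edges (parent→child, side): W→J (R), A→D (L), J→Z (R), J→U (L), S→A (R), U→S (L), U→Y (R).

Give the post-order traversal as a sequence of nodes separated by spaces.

Post-order visits the left subtree, then the right subtree, then the node.
At W: no left child.
At W: go right to J.
  At J: go left to U.
    At U: go left to S.
      At S: no left child.
      At S: go right to A.
        At A: go left to D.
          D is a leaf — visit D.
        At A: no right child.
        Visit A.
      Visit S.
    At U: go right to Y.
      Y is a leaf — visit Y.
    Visit U.
  At J: go right to Z.
    Z is a leaf — visit Z.
  Visit J.
Visit W.

D A S Y U Z J W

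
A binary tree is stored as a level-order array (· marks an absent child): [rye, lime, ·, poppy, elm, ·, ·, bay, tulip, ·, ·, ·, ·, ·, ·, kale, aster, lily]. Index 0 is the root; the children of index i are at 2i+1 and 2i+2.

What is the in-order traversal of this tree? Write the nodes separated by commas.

kale, bay, aster, poppy, lily, tulip, lime, elm, rye

In-order visits the left subtree, then the node, then the right subtree.
At rye: go left to lime.
  At lime: go left to poppy.
    At poppy: go left to bay.
      At bay: go left to kale.
        kale is a leaf — visit kale.
      Visit bay.
      At bay: go right to aster.
        aster is a leaf — visit aster.
    Visit poppy.
    At poppy: go right to tulip.
      At tulip: go left to lily.
        lily is a leaf — visit lily.
      Visit tulip.
      At tulip: no right child.
  Visit lime.
  At lime: go right to elm.
    elm is a leaf — visit elm.
Visit rye.
At rye: no right child.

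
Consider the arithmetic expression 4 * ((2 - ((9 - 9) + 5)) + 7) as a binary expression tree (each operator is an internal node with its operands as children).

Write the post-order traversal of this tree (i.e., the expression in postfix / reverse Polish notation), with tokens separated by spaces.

4 2 9 9 - 5 + - 7 + *

Post-order on an expression tree gives postfix notation: for each operator, emit left operand, right operand, then the operator.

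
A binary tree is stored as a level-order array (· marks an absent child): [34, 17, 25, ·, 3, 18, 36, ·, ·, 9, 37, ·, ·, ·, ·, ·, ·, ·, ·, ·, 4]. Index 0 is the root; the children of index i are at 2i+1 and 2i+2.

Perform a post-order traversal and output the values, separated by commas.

Post-order visits the left subtree, then the right subtree, then the node.
At 34: go left to 17.
  At 17: no left child.
  At 17: go right to 3.
    At 3: go left to 9.
      At 9: no left child.
      At 9: go right to 4.
        4 is a leaf — visit 4.
      Visit 9.
    At 3: go right to 37.
      37 is a leaf — visit 37.
    Visit 3.
  Visit 17.
At 34: go right to 25.
  At 25: go left to 18.
    18 is a leaf — visit 18.
  At 25: go right to 36.
    36 is a leaf — visit 36.
  Visit 25.
Visit 34.

4, 9, 37, 3, 17, 18, 36, 25, 34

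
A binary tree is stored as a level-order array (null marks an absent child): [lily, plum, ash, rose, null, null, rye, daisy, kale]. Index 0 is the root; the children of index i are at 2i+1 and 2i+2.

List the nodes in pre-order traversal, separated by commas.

Pre-order visits the node, then its left subtree, then its right subtree.
Visit lily.
At lily: go left to plum.
  Visit plum.
  At plum: go left to rose.
    Visit rose.
    At rose: go left to daisy.
      daisy is a leaf — visit daisy.
    At rose: go right to kale.
      kale is a leaf — visit kale.
  At plum: no right child.
At lily: go right to ash.
  Visit ash.
  At ash: no left child.
  At ash: go right to rye.
    rye is a leaf — visit rye.

lily, plum, rose, daisy, kale, ash, rye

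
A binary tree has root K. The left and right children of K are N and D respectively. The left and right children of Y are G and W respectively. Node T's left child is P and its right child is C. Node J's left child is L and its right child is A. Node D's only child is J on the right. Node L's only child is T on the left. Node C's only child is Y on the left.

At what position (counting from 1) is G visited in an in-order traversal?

6

In-order visits the left subtree, then the node, then the right subtree.
At K: go left to N.
  N is a leaf — visit N.
Visit K.
At K: go right to D.
  At D: no left child.
  Visit D.
  At D: go right to J.
    At J: go left to L.
      At L: go left to T.
        At T: go left to P.
          P is a leaf — visit P.
        Visit T.
        At T: go right to C.
          At C: go left to Y.
            At Y: go left to G.
              G is a leaf — visit G.
            Visit Y.
            At Y: go right to W.
              W is a leaf — visit W.
          Visit C.
          At C: no right child.
      Visit L.
      At L: no right child.
    Visit J.
    At J: go right to A.
      A is a leaf — visit A.
Full in-order sequence: N, K, D, P, T, G, Y, W, C, L, J, A.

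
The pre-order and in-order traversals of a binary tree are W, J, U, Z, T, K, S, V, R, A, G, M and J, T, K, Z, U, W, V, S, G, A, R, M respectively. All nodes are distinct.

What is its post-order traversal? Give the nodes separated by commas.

The first element of pre-order is the root; it splits in-order into left and right subtrees.
Root W: left subtree has 5 nodes {J, T, K, Z, U}, right has 6 {V, S, G, A, R, M}.
  Root J: left subtree has 0 nodes { }, right has 4 {T, K, Z, U}.
    Root U: left subtree has 3 nodes {T, K, Z}, right has 0 { }.
      Root Z: left subtree has 2 nodes {T, K}, right has 0 { }.
        Root T: left subtree has 0 nodes { }, right has 1 {K}.
  Root S: left subtree has 1 node {V}, right has 4 {G, A, R, M}.
    Root R: left subtree has 2 nodes {G, A}, right has 1 {M}.
      Root A: left subtree has 1 node {G}, right has 0 { }.

K, T, Z, U, J, V, G, A, M, R, S, W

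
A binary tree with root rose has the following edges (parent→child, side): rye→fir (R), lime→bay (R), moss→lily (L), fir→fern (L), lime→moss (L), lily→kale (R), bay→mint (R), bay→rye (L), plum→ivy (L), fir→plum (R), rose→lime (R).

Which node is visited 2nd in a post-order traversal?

lily

Post-order visits the left subtree, then the right subtree, then the node.
At rose: no left child.
At rose: go right to lime.
  At lime: go left to moss.
    At moss: go left to lily.
      At lily: no left child.
      At lily: go right to kale.
        kale is a leaf — visit kale.
      Visit lily.
    At moss: no right child.
    Visit moss.
  At lime: go right to bay.
    At bay: go left to rye.
      At rye: no left child.
      At rye: go right to fir.
        At fir: go left to fern.
          fern is a leaf — visit fern.
        At fir: go right to plum.
          At plum: go left to ivy.
            ivy is a leaf — visit ivy.
          At plum: no right child.
          Visit plum.
        Visit fir.
      Visit rye.
    At bay: go right to mint.
      mint is a leaf — visit mint.
    Visit bay.
  Visit lime.
Visit rose.
Full post-order sequence: kale, lily, moss, fern, ivy, plum, fir, rye, mint, bay, lime, rose.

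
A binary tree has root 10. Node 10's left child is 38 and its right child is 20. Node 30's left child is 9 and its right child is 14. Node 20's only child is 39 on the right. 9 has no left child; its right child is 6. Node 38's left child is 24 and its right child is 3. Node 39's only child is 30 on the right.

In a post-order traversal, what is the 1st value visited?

Post-order visits the left subtree, then the right subtree, then the node.
At 10: go left to 38.
  At 38: go left to 24.
    24 is a leaf — visit 24.
  At 38: go right to 3.
    3 is a leaf — visit 3.
  Visit 38.
At 10: go right to 20.
  At 20: no left child.
  At 20: go right to 39.
    At 39: no left child.
    At 39: go right to 30.
      At 30: go left to 9.
        At 9: no left child.
        At 9: go right to 6.
          6 is a leaf — visit 6.
        Visit 9.
      At 30: go right to 14.
        14 is a leaf — visit 14.
      Visit 30.
    Visit 39.
  Visit 20.
Visit 10.
Full post-order sequence: 24, 3, 38, 6, 9, 14, 30, 39, 20, 10.

24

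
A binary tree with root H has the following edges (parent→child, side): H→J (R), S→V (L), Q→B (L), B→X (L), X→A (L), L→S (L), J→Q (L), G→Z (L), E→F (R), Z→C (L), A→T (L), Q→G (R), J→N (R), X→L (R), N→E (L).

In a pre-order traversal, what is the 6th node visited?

A

Pre-order visits the node, then its left subtree, then its right subtree.
Visit H.
At H: no left child.
At H: go right to J.
  Visit J.
  At J: go left to Q.
    Visit Q.
    At Q: go left to B.
      Visit B.
      At B: go left to X.
        Visit X.
        At X: go left to A.
          Visit A.
          At A: go left to T.
            T is a leaf — visit T.
          At A: no right child.
        At X: go right to L.
          Visit L.
          At L: go left to S.
            Visit S.
            At S: go left to V.
              V is a leaf — visit V.
            At S: no right child.
          At L: no right child.
      At B: no right child.
    At Q: go right to G.
      Visit G.
      At G: go left to Z.
        Visit Z.
        At Z: go left to C.
          C is a leaf — visit C.
        At Z: no right child.
      At G: no right child.
  At J: go right to N.
    Visit N.
    At N: go left to E.
      Visit E.
      At E: no left child.
      At E: go right to F.
        F is a leaf — visit F.
    At N: no right child.
Full pre-order sequence: H, J, Q, B, X, A, T, L, S, V, G, Z, C, N, E, F.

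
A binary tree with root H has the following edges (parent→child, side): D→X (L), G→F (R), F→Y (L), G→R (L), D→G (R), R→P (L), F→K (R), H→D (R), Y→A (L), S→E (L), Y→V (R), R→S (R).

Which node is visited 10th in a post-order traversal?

Post-order visits the left subtree, then the right subtree, then the node.
At H: no left child.
At H: go right to D.
  At D: go left to X.
    X is a leaf — visit X.
  At D: go right to G.
    At G: go left to R.
      At R: go left to P.
        P is a leaf — visit P.
      At R: go right to S.
        At S: go left to E.
          E is a leaf — visit E.
        At S: no right child.
        Visit S.
      Visit R.
    At G: go right to F.
      At F: go left to Y.
        At Y: go left to A.
          A is a leaf — visit A.
        At Y: go right to V.
          V is a leaf — visit V.
        Visit Y.
      At F: go right to K.
        K is a leaf — visit K.
      Visit F.
    Visit G.
  Visit D.
Visit H.
Full post-order sequence: X, P, E, S, R, A, V, Y, K, F, G, D, H.

F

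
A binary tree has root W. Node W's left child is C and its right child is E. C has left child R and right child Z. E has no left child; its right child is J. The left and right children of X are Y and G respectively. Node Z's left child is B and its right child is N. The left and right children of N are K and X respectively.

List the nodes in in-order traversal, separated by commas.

R, C, B, Z, K, N, Y, X, G, W, E, J

In-order visits the left subtree, then the node, then the right subtree.
At W: go left to C.
  At C: go left to R.
    R is a leaf — visit R.
  Visit C.
  At C: go right to Z.
    At Z: go left to B.
      B is a leaf — visit B.
    Visit Z.
    At Z: go right to N.
      At N: go left to K.
        K is a leaf — visit K.
      Visit N.
      At N: go right to X.
        At X: go left to Y.
          Y is a leaf — visit Y.
        Visit X.
        At X: go right to G.
          G is a leaf — visit G.
Visit W.
At W: go right to E.
  At E: no left child.
  Visit E.
  At E: go right to J.
    J is a leaf — visit J.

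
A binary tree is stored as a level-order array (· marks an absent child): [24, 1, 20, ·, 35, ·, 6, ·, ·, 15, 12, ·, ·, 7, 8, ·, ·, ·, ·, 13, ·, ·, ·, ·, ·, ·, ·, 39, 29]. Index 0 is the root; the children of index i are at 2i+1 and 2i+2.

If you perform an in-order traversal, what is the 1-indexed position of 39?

In-order visits the left subtree, then the node, then the right subtree.
At 24: go left to 1.
  At 1: no left child.
  Visit 1.
  At 1: go right to 35.
    At 35: go left to 15.
      At 15: go left to 13.
        13 is a leaf — visit 13.
      Visit 15.
      At 15: no right child.
    Visit 35.
    At 35: go right to 12.
      12 is a leaf — visit 12.
Visit 24.
At 24: go right to 20.
  At 20: no left child.
  Visit 20.
  At 20: go right to 6.
    At 6: go left to 7.
      At 7: go left to 39.
        39 is a leaf — visit 39.
      Visit 7.
      At 7: go right to 29.
        29 is a leaf — visit 29.
    Visit 6.
    At 6: go right to 8.
      8 is a leaf — visit 8.
Full in-order sequence: 1, 13, 15, 35, 12, 24, 20, 39, 7, 29, 6, 8.

8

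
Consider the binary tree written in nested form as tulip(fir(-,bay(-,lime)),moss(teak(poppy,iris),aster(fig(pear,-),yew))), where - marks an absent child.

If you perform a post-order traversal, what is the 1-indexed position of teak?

6

Post-order visits the left subtree, then the right subtree, then the node.
At tulip: go left to fir.
  At fir: no left child.
  At fir: go right to bay.
    At bay: no left child.
    At bay: go right to lime.
      lime is a leaf — visit lime.
    Visit bay.
  Visit fir.
At tulip: go right to moss.
  At moss: go left to teak.
    At teak: go left to poppy.
      poppy is a leaf — visit poppy.
    At teak: go right to iris.
      iris is a leaf — visit iris.
    Visit teak.
  At moss: go right to aster.
    At aster: go left to fig.
      At fig: go left to pear.
        pear is a leaf — visit pear.
      At fig: no right child.
      Visit fig.
    At aster: go right to yew.
      yew is a leaf — visit yew.
    Visit aster.
  Visit moss.
Visit tulip.
Full post-order sequence: lime, bay, fir, poppy, iris, teak, pear, fig, yew, aster, moss, tulip.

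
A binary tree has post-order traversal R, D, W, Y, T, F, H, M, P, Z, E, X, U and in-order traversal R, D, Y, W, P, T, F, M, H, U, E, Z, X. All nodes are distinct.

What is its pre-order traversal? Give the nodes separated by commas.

U, P, Y, D, R, W, M, F, T, H, X, E, Z

The last element of post-order is the root; it splits in-order into left and right subtrees.
Root U: left subtree has 9 nodes {R, D, Y, W, P, T, F, M, H}, right has 3 {E, Z, X}.
  Root P: left subtree has 4 nodes {R, D, Y, W}, right has 4 {T, F, M, H}.
    Root Y: left subtree has 2 nodes {R, D}, right has 1 {W}.
      Root D: left subtree has 1 node {R}, right has 0 { }.
    Root M: left subtree has 2 nodes {T, F}, right has 1 {H}.
      Root F: left subtree has 1 node {T}, right has 0 { }.
  Root X: left subtree has 2 nodes {E, Z}, right has 0 { }.
    Root E: left subtree has 0 nodes { }, right has 1 {Z}.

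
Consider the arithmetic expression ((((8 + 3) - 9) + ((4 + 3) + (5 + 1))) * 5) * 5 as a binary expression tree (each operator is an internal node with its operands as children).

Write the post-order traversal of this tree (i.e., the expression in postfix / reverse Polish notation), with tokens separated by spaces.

Post-order on an expression tree gives postfix notation: for each operator, emit left operand, right operand, then the operator.

8 3 + 9 - 4 3 + 5 1 + + + 5 * 5 *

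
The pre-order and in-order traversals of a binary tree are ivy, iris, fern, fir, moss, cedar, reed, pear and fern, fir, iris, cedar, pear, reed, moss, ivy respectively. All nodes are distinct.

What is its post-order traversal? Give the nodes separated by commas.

The first element of pre-order is the root; it splits in-order into left and right subtrees.
Root ivy: left subtree has 7 nodes {fern, fir, iris, cedar, pear, reed, moss}, right has 0 { }.
  Root iris: left subtree has 2 nodes {fern, fir}, right has 4 {cedar, pear, reed, moss}.
    Root fern: left subtree has 0 nodes { }, right has 1 {fir}.
    Root moss: left subtree has 3 nodes {cedar, pear, reed}, right has 0 { }.
      Root cedar: left subtree has 0 nodes { }, right has 2 {pear, reed}.
        Root reed: left subtree has 1 node {pear}, right has 0 { }.

fir, fern, pear, reed, cedar, moss, iris, ivy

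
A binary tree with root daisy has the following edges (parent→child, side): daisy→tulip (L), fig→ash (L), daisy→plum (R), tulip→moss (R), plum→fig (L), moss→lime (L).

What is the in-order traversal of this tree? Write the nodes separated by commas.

In-order visits the left subtree, then the node, then the right subtree.
At daisy: go left to tulip.
  At tulip: no left child.
  Visit tulip.
  At tulip: go right to moss.
    At moss: go left to lime.
      lime is a leaf — visit lime.
    Visit moss.
    At moss: no right child.
Visit daisy.
At daisy: go right to plum.
  At plum: go left to fig.
    At fig: go left to ash.
      ash is a leaf — visit ash.
    Visit fig.
    At fig: no right child.
  Visit plum.
  At plum: no right child.

tulip, lime, moss, daisy, ash, fig, plum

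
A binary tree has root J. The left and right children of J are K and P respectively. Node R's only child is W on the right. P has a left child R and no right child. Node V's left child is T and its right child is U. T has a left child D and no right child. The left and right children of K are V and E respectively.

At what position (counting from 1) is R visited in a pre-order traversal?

Pre-order visits the node, then its left subtree, then its right subtree.
Visit J.
At J: go left to K.
  Visit K.
  At K: go left to V.
    Visit V.
    At V: go left to T.
      Visit T.
      At T: go left to D.
        D is a leaf — visit D.
      At T: no right child.
    At V: go right to U.
      U is a leaf — visit U.
  At K: go right to E.
    E is a leaf — visit E.
At J: go right to P.
  Visit P.
  At P: go left to R.
    Visit R.
    At R: no left child.
    At R: go right to W.
      W is a leaf — visit W.
  At P: no right child.
Full pre-order sequence: J, K, V, T, D, U, E, P, R, W.

9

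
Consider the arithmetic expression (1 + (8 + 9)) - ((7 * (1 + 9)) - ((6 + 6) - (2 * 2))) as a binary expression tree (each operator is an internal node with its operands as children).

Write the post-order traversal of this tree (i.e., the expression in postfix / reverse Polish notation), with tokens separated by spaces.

Post-order on an expression tree gives postfix notation: for each operator, emit left operand, right operand, then the operator.

1 8 9 + + 7 1 9 + * 6 6 + 2 2 * - - -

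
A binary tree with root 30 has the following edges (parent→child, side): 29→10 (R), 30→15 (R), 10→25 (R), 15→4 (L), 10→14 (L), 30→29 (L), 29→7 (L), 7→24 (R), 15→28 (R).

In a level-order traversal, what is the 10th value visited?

Level-order visits nodes level by level from the root, left to right within each level.
Level 0: 30
Level 1: 29, 15
Level 2: 7, 10, 4, 28
Level 3: 24, 14, 25
Full level-order sequence: 30, 29, 15, 7, 10, 4, 28, 24, 14, 25.

25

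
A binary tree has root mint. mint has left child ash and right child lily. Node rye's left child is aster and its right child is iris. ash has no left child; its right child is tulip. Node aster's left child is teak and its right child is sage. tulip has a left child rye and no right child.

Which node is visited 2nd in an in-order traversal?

teak

In-order visits the left subtree, then the node, then the right subtree.
At mint: go left to ash.
  At ash: no left child.
  Visit ash.
  At ash: go right to tulip.
    At tulip: go left to rye.
      At rye: go left to aster.
        At aster: go left to teak.
          teak is a leaf — visit teak.
        Visit aster.
        At aster: go right to sage.
          sage is a leaf — visit sage.
      Visit rye.
      At rye: go right to iris.
        iris is a leaf — visit iris.
    Visit tulip.
    At tulip: no right child.
Visit mint.
At mint: go right to lily.
  lily is a leaf — visit lily.
Full in-order sequence: ash, teak, aster, sage, rye, iris, tulip, mint, lily.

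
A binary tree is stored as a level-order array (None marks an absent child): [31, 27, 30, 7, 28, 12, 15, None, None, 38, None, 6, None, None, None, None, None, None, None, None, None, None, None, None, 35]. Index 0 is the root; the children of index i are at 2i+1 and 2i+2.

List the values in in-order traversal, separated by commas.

7, 27, 38, 28, 31, 6, 35, 12, 30, 15

In-order visits the left subtree, then the node, then the right subtree.
At 31: go left to 27.
  At 27: go left to 7.
    7 is a leaf — visit 7.
  Visit 27.
  At 27: go right to 28.
    At 28: go left to 38.
      38 is a leaf — visit 38.
    Visit 28.
    At 28: no right child.
Visit 31.
At 31: go right to 30.
  At 30: go left to 12.
    At 12: go left to 6.
      At 6: no left child.
      Visit 6.
      At 6: go right to 35.
        35 is a leaf — visit 35.
    Visit 12.
    At 12: no right child.
  Visit 30.
  At 30: go right to 15.
    15 is a leaf — visit 15.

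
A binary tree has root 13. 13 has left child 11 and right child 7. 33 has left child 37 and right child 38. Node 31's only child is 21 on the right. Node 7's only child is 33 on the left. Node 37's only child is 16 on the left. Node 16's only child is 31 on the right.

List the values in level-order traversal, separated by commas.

Level-order visits nodes level by level from the root, left to right within each level.
Level 0: 13
Level 1: 11, 7
Level 2: 33
Level 3: 37, 38
Level 4: 16
Level 5: 31
Level 6: 21

13, 11, 7, 33, 37, 38, 16, 31, 21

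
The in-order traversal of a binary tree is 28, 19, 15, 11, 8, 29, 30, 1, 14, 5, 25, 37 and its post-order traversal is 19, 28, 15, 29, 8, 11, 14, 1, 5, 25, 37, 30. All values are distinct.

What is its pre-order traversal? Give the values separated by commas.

30, 11, 15, 28, 19, 8, 29, 37, 25, 5, 1, 14

The last element of post-order is the root; it splits in-order into left and right subtrees.
Root 30: left subtree has 6 nodes {28, 19, 15, 11, 8, 29}, right has 5 {1, 14, 5, 25, 37}.
  Root 11: left subtree has 3 nodes {28, 19, 15}, right has 2 {8, 29}.
    Root 15: left subtree has 2 nodes {28, 19}, right has 0 { }.
      Root 28: left subtree has 0 nodes { }, right has 1 {19}.
    Root 8: left subtree has 0 nodes { }, right has 1 {29}.
  Root 37: left subtree has 4 nodes {1, 14, 5, 25}, right has 0 { }.
    Root 25: left subtree has 3 nodes {1, 14, 5}, right has 0 { }.
      Root 5: left subtree has 2 nodes {1, 14}, right has 0 { }.
        Root 1: left subtree has 0 nodes { }, right has 1 {14}.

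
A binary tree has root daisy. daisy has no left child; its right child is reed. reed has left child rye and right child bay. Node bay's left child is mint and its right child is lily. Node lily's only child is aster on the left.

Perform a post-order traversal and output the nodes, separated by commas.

rye, mint, aster, lily, bay, reed, daisy

Post-order visits the left subtree, then the right subtree, then the node.
At daisy: no left child.
At daisy: go right to reed.
  At reed: go left to rye.
    rye is a leaf — visit rye.
  At reed: go right to bay.
    At bay: go left to mint.
      mint is a leaf — visit mint.
    At bay: go right to lily.
      At lily: go left to aster.
        aster is a leaf — visit aster.
      At lily: no right child.
      Visit lily.
    Visit bay.
  Visit reed.
Visit daisy.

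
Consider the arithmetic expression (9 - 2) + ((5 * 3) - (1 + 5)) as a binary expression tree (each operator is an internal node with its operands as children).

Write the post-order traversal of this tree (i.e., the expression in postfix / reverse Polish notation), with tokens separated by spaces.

9 2 - 5 3 * 1 5 + - +

Post-order on an expression tree gives postfix notation: for each operator, emit left operand, right operand, then the operator.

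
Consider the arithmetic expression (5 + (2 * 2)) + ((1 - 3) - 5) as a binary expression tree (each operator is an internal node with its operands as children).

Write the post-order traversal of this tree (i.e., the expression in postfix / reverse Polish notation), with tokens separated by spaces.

5 2 2 * + 1 3 - 5 - +

Post-order on an expression tree gives postfix notation: for each operator, emit left operand, right operand, then the operator.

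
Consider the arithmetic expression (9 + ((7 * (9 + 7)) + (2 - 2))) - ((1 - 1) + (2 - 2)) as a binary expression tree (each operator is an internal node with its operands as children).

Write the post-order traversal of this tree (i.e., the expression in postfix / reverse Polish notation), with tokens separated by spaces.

9 7 9 7 + * 2 2 - + + 1 1 - 2 2 - + -

Post-order on an expression tree gives postfix notation: for each operator, emit left operand, right operand, then the operator.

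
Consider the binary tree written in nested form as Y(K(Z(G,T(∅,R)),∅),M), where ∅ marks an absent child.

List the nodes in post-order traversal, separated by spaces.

G R T Z K M Y

Post-order visits the left subtree, then the right subtree, then the node.
At Y: go left to K.
  At K: go left to Z.
    At Z: go left to G.
      G is a leaf — visit G.
    At Z: go right to T.
      At T: no left child.
      At T: go right to R.
        R is a leaf — visit R.
      Visit T.
    Visit Z.
  At K: no right child.
  Visit K.
At Y: go right to M.
  M is a leaf — visit M.
Visit Y.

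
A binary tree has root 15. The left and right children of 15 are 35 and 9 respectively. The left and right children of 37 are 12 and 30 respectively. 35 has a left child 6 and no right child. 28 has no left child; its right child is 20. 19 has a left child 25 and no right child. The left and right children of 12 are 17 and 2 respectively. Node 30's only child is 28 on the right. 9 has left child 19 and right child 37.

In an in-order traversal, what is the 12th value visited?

In-order visits the left subtree, then the node, then the right subtree.
At 15: go left to 35.
  At 35: go left to 6.
    6 is a leaf — visit 6.
  Visit 35.
  At 35: no right child.
Visit 15.
At 15: go right to 9.
  At 9: go left to 19.
    At 19: go left to 25.
      25 is a leaf — visit 25.
    Visit 19.
    At 19: no right child.
  Visit 9.
  At 9: go right to 37.
    At 37: go left to 12.
      At 12: go left to 17.
        17 is a leaf — visit 17.
      Visit 12.
      At 12: go right to 2.
        2 is a leaf — visit 2.
    Visit 37.
    At 37: go right to 30.
      At 30: no left child.
      Visit 30.
      At 30: go right to 28.
        At 28: no left child.
        Visit 28.
        At 28: go right to 20.
          20 is a leaf — visit 20.
Full in-order sequence: 6, 35, 15, 25, 19, 9, 17, 12, 2, 37, 30, 28, 20.

28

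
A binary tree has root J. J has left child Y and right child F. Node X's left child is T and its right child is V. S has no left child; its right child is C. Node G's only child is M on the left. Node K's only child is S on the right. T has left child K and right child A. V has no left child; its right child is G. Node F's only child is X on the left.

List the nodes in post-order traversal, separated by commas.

Y, C, S, K, A, T, M, G, V, X, F, J

Post-order visits the left subtree, then the right subtree, then the node.
At J: go left to Y.
  Y is a leaf — visit Y.
At J: go right to F.
  At F: go left to X.
    At X: go left to T.
      At T: go left to K.
        At K: no left child.
        At K: go right to S.
          At S: no left child.
          At S: go right to C.
            C is a leaf — visit C.
          Visit S.
        Visit K.
      At T: go right to A.
        A is a leaf — visit A.
      Visit T.
    At X: go right to V.
      At V: no left child.
      At V: go right to G.
        At G: go left to M.
          M is a leaf — visit M.
        At G: no right child.
        Visit G.
      Visit V.
    Visit X.
  At F: no right child.
  Visit F.
Visit J.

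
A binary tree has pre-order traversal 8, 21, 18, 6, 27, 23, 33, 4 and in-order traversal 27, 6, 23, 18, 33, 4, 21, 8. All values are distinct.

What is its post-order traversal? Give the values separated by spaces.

The first element of pre-order is the root; it splits in-order into left and right subtrees.
Root 8: left subtree has 7 nodes {27, 6, 23, 18, 33, 4, 21}, right has 0 { }.
  Root 21: left subtree has 6 nodes {27, 6, 23, 18, 33, 4}, right has 0 { }.
    Root 18: left subtree has 3 nodes {27, 6, 23}, right has 2 {33, 4}.
      Root 6: left subtree has 1 node {27}, right has 1 {23}.
      Root 33: left subtree has 0 nodes { }, right has 1 {4}.

27 23 6 4 33 18 21 8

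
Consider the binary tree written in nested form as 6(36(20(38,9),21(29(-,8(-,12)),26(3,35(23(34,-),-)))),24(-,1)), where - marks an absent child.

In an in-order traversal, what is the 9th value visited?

3

In-order visits the left subtree, then the node, then the right subtree.
At 6: go left to 36.
  At 36: go left to 20.
    At 20: go left to 38.
      38 is a leaf — visit 38.
    Visit 20.
    At 20: go right to 9.
      9 is a leaf — visit 9.
  Visit 36.
  At 36: go right to 21.
    At 21: go left to 29.
      At 29: no left child.
      Visit 29.
      At 29: go right to 8.
        At 8: no left child.
        Visit 8.
        At 8: go right to 12.
          12 is a leaf — visit 12.
    Visit 21.
    At 21: go right to 26.
      At 26: go left to 3.
        3 is a leaf — visit 3.
      Visit 26.
      At 26: go right to 35.
        At 35: go left to 23.
          At 23: go left to 34.
            34 is a leaf — visit 34.
          Visit 23.
          At 23: no right child.
        Visit 35.
        At 35: no right child.
Visit 6.
At 6: go right to 24.
  At 24: no left child.
  Visit 24.
  At 24: go right to 1.
    1 is a leaf — visit 1.
Full in-order sequence: 38, 20, 9, 36, 29, 8, 12, 21, 3, 26, 34, 23, 35, 6, 24, 1.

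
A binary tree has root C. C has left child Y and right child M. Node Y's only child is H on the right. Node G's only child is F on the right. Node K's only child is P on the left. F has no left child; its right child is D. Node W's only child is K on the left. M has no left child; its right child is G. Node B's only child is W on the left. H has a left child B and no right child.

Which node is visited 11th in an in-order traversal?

D

In-order visits the left subtree, then the node, then the right subtree.
At C: go left to Y.
  At Y: no left child.
  Visit Y.
  At Y: go right to H.
    At H: go left to B.
      At B: go left to W.
        At W: go left to K.
          At K: go left to P.
            P is a leaf — visit P.
          Visit K.
          At K: no right child.
        Visit W.
        At W: no right child.
      Visit B.
      At B: no right child.
    Visit H.
    At H: no right child.
Visit C.
At C: go right to M.
  At M: no left child.
  Visit M.
  At M: go right to G.
    At G: no left child.
    Visit G.
    At G: go right to F.
      At F: no left child.
      Visit F.
      At F: go right to D.
        D is a leaf — visit D.
Full in-order sequence: Y, P, K, W, B, H, C, M, G, F, D.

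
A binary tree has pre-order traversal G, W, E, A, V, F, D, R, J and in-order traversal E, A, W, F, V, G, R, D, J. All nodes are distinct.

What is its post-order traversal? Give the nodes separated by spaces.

The first element of pre-order is the root; it splits in-order into left and right subtrees.
Root G: left subtree has 5 nodes {E, A, W, F, V}, right has 3 {R, D, J}.
  Root W: left subtree has 2 nodes {E, A}, right has 2 {F, V}.
    Root E: left subtree has 0 nodes { }, right has 1 {A}.
    Root V: left subtree has 1 node {F}, right has 0 { }.
  Root D: left subtree has 1 node {R}, right has 1 {J}.

A E F V W R J D G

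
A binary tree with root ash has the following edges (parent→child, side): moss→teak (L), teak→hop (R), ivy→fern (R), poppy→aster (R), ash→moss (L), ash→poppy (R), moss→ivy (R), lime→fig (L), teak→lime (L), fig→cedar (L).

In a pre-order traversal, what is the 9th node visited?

fern

Pre-order visits the node, then its left subtree, then its right subtree.
Visit ash.
At ash: go left to moss.
  Visit moss.
  At moss: go left to teak.
    Visit teak.
    At teak: go left to lime.
      Visit lime.
      At lime: go left to fig.
        Visit fig.
        At fig: go left to cedar.
          cedar is a leaf — visit cedar.
        At fig: no right child.
      At lime: no right child.
    At teak: go right to hop.
      hop is a leaf — visit hop.
  At moss: go right to ivy.
    Visit ivy.
    At ivy: no left child.
    At ivy: go right to fern.
      fern is a leaf — visit fern.
At ash: go right to poppy.
  Visit poppy.
  At poppy: no left child.
  At poppy: go right to aster.
    aster is a leaf — visit aster.
Full pre-order sequence: ash, moss, teak, lime, fig, cedar, hop, ivy, fern, poppy, aster.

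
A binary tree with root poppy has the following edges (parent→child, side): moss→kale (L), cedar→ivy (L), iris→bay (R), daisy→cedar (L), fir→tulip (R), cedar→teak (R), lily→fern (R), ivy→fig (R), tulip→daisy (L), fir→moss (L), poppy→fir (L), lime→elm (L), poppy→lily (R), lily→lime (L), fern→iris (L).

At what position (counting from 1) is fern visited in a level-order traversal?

7

Level-order visits nodes level by level from the root, left to right within each level.
Level 0: poppy
Level 1: fir, lily
Level 2: moss, tulip, lime, fern
Level 3: kale, daisy, elm, iris
Level 4: cedar, bay
Level 5: ivy, teak
Level 6: fig
Full level-order sequence: poppy, fir, lily, moss, tulip, lime, fern, kale, daisy, elm, iris, cedar, bay, ivy, teak, fig.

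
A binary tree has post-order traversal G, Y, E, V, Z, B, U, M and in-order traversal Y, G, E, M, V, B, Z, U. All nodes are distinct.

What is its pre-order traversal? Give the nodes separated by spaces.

The last element of post-order is the root; it splits in-order into left and right subtrees.
Root M: left subtree has 3 nodes {Y, G, E}, right has 4 {V, B, Z, U}.
  Root E: left subtree has 2 nodes {Y, G}, right has 0 { }.
    Root Y: left subtree has 0 nodes { }, right has 1 {G}.
  Root U: left subtree has 3 nodes {V, B, Z}, right has 0 { }.
    Root B: left subtree has 1 node {V}, right has 1 {Z}.

M E Y G U B V Z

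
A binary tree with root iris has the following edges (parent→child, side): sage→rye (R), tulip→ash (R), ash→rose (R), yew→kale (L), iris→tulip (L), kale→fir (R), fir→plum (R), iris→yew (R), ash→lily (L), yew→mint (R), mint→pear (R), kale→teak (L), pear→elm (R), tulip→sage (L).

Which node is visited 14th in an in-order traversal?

pear

In-order visits the left subtree, then the node, then the right subtree.
At iris: go left to tulip.
  At tulip: go left to sage.
    At sage: no left child.
    Visit sage.
    At sage: go right to rye.
      rye is a leaf — visit rye.
  Visit tulip.
  At tulip: go right to ash.
    At ash: go left to lily.
      lily is a leaf — visit lily.
    Visit ash.
    At ash: go right to rose.
      rose is a leaf — visit rose.
Visit iris.
At iris: go right to yew.
  At yew: go left to kale.
    At kale: go left to teak.
      teak is a leaf — visit teak.
    Visit kale.
    At kale: go right to fir.
      At fir: no left child.
      Visit fir.
      At fir: go right to plum.
        plum is a leaf — visit plum.
  Visit yew.
  At yew: go right to mint.
    At mint: no left child.
    Visit mint.
    At mint: go right to pear.
      At pear: no left child.
      Visit pear.
      At pear: go right to elm.
        elm is a leaf — visit elm.
Full in-order sequence: sage, rye, tulip, lily, ash, rose, iris, teak, kale, fir, plum, yew, mint, pear, elm.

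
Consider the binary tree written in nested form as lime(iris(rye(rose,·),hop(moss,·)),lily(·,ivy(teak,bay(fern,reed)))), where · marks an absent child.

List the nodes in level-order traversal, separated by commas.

lime, iris, lily, rye, hop, ivy, rose, moss, teak, bay, fern, reed

Level-order visits nodes level by level from the root, left to right within each level.
Level 0: lime
Level 1: iris, lily
Level 2: rye, hop, ivy
Level 3: rose, moss, teak, bay
Level 4: fern, reed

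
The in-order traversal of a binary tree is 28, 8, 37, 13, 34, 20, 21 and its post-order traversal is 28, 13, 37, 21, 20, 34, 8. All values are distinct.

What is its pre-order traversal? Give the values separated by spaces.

The last element of post-order is the root; it splits in-order into left and right subtrees.
Root 8: left subtree has 1 node {28}, right has 5 {37, 13, 34, 20, 21}.
  Root 34: left subtree has 2 nodes {37, 13}, right has 2 {20, 21}.
    Root 37: left subtree has 0 nodes { }, right has 1 {13}.
    Root 20: left subtree has 0 nodes { }, right has 1 {21}.

8 28 34 37 13 20 21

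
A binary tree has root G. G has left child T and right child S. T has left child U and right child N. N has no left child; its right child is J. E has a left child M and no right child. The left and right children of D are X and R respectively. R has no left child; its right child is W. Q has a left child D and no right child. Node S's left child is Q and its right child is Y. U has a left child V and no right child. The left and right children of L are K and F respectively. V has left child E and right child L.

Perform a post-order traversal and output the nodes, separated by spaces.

Post-order visits the left subtree, then the right subtree, then the node.
At G: go left to T.
  At T: go left to U.
    At U: go left to V.
      At V: go left to E.
        At E: go left to M.
          M is a leaf — visit M.
        At E: no right child.
        Visit E.
      At V: go right to L.
        At L: go left to K.
          K is a leaf — visit K.
        At L: go right to F.
          F is a leaf — visit F.
        Visit L.
      Visit V.
    At U: no right child.
    Visit U.
  At T: go right to N.
    At N: no left child.
    At N: go right to J.
      J is a leaf — visit J.
    Visit N.
  Visit T.
At G: go right to S.
  At S: go left to Q.
    At Q: go left to D.
      At D: go left to X.
        X is a leaf — visit X.
      At D: go right to R.
        At R: no left child.
        At R: go right to W.
          W is a leaf — visit W.
        Visit R.
      Visit D.
    At Q: no right child.
    Visit Q.
  At S: go right to Y.
    Y is a leaf — visit Y.
  Visit S.
Visit G.

M E K F L V U J N T X W R D Q Y S G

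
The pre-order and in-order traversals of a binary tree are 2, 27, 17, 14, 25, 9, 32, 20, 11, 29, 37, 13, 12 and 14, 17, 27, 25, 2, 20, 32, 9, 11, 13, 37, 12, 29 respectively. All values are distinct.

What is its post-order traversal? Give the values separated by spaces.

The first element of pre-order is the root; it splits in-order into left and right subtrees.
Root 2: left subtree has 4 nodes {14, 17, 27, 25}, right has 8 {20, 32, 9, 11, 13, 37, 12, 29}.
  Root 27: left subtree has 2 nodes {14, 17}, right has 1 {25}.
    Root 17: left subtree has 1 node {14}, right has 0 { }.
  Root 9: left subtree has 2 nodes {20, 32}, right has 5 {11, 13, 37, 12, 29}.
    Root 32: left subtree has 1 node {20}, right has 0 { }.
    Root 11: left subtree has 0 nodes { }, right has 4 {13, 37, 12, 29}.
      Root 29: left subtree has 3 nodes {13, 37, 12}, right has 0 { }.
        Root 37: left subtree has 1 node {13}, right has 1 {12}.

14 17 25 27 20 32 13 12 37 29 11 9 2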